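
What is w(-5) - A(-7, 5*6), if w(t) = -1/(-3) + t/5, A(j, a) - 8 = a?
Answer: -116/3 ≈ -38.667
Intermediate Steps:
A(j, a) = 8 + a
w(t) = ⅓ + t/5 (w(t) = -1*(-⅓) + t*(⅕) = ⅓ + t/5)
w(-5) - A(-7, 5*6) = (⅓ + (⅕)*(-5)) - (8 + 5*6) = (⅓ - 1) - (8 + 30) = -⅔ - 1*38 = -⅔ - 38 = -116/3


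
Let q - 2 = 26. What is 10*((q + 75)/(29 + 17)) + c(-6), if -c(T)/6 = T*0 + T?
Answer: 1343/23 ≈ 58.391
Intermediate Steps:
q = 28 (q = 2 + 26 = 28)
c(T) = -6*T (c(T) = -6*(T*0 + T) = -6*(0 + T) = -6*T)
10*((q + 75)/(29 + 17)) + c(-6) = 10*((28 + 75)/(29 + 17)) - 6*(-6) = 10*(103/46) + 36 = 515/23 + 36 = 1343/23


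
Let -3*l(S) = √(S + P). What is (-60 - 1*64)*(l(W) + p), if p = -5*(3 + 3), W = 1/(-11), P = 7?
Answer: 3720 + 248*√209/33 ≈ 3828.6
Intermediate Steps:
W = -1/11 ≈ -0.090909
l(S) = -√(7 + S)/3 (l(S) = -√(S + 7)/3 = -√(7 + S)/3)
p = -30 (p = -5*6 = -30)
(-60 - 1*64)*(l(W) + p) = (-60 - 1*64)*(-√(7 - 1/11)/3 - 30) = (-60 - 64)*(-2*√209/33 - 30) = -124*(-2*√209/33 - 30) = -124*(-30 - 2*√209/33) = 3720 + 248*√209/33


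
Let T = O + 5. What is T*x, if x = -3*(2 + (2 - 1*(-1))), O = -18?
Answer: 195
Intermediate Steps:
T = -13 (T = -18 + 5 = -13)
x = -15 (x = -3*(2 + (2 + 1)) = -3*(2 + 3) = -3*5 = -15)
T*x = -13*(-15) = 195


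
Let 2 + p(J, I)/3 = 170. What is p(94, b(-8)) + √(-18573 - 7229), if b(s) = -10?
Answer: 504 + I*√25802 ≈ 504.0 + 160.63*I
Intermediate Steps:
p(J, I) = 504 (p(J, I) = -6 + 3*170 = -6 + 510 = 504)
p(94, b(-8)) + √(-18573 - 7229) = 504 + √(-18573 - 7229) = 504 + √(-25802) = 504 + I*√25802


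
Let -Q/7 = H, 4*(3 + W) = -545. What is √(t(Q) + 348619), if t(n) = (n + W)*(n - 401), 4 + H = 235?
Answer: 7*√317774/2 ≈ 1973.0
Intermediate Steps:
W = -557/4 (W = -3 + (¼)*(-545) = -3 - 545/4 = -557/4 ≈ -139.25)
H = 231 (H = -4 + 235 = 231)
Q = -1617 (Q = -7*231 = -1617)
t(n) = (-401 + n)*(-557/4 + n) (t(n) = (n - 557/4)*(n - 401) = (-557/4 + n)*(-401 + n) = (-401 + n)*(-557/4 + n))
√(t(Q) + 348619) = √((223357/4 + (-1617)² - 2161/4*(-1617)) + 348619) = √((223357/4 + 2614689 + 3494337/4) + 348619) = √(7088225/2 + 348619) = √(7785463/2) = 7*√317774/2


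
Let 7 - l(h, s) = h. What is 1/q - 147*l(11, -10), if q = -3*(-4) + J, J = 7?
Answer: 11173/19 ≈ 588.05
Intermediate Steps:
l(h, s) = 7 - h
q = 19 (q = -3*(-4) + 7 = 12 + 7 = 19)
1/q - 147*l(11, -10) = 1/19 - 147*(7 - 1*11) = 1/19 - 147*(7 - 11) = 1/19 - 147*(-4) = 1/19 + 588 = 11173/19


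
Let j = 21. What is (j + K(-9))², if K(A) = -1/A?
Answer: 36100/81 ≈ 445.68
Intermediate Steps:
(j + K(-9))² = (21 - 1/(-9))² = (21 - 1*(-⅑))² = (21 + ⅑)² = (190/9)² = 36100/81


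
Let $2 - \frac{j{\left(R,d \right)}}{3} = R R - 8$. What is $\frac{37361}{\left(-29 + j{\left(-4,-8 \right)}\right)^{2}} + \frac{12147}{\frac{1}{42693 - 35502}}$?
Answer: $\frac{192954148454}{2209} \approx 8.7349 \cdot 10^{7}$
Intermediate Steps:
$j{\left(R,d \right)} = 30 - 3 R^{2}$ ($j{\left(R,d \right)} = 6 - 3 \left(R R - 8\right) = 6 - 3 \left(R^{2} - 8\right) = 6 - 3 \left(-8 + R^{2}\right) = 6 - \left(-24 + 3 R^{2}\right) = 30 - 3 R^{2}$)
$\frac{37361}{\left(-29 + j{\left(-4,-8 \right)}\right)^{2}} + \frac{12147}{\frac{1}{42693 - 35502}} = \frac{37361}{\left(-29 + \left(30 - 3 \left(-4\right)^{2}\right)\right)^{2}} + \frac{12147}{\frac{1}{42693 - 35502}} = \frac{37361}{\left(-29 + \left(30 - 48\right)\right)^{2}} + \frac{12147}{\frac{1}{7191}} = \frac{37361}{\left(-29 + \left(30 - 48\right)\right)^{2}} + 12147 \frac{1}{\frac{1}{7191}} = \frac{37361}{\left(-29 - 18\right)^{2}} + 12147 \cdot 7191 = \frac{37361}{\left(-47\right)^{2}} + 87349077 = \frac{37361}{2209} + 87349077 = \frac{192954148454}{2209}$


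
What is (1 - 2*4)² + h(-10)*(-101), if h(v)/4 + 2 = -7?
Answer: 3685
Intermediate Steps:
h(v) = -36 (h(v) = -8 + 4*(-7) = -8 - 28 = -36)
(1 - 2*4)² + h(-10)*(-101) = (1 - 2*4)² - 36*(-101) = (1 - 8)² + 3636 = (-7)² + 3636 = 49 + 3636 = 3685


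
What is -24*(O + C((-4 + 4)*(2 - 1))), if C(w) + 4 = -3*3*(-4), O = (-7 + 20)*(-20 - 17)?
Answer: 10776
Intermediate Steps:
O = -481 (O = 13*(-37) = -481)
C(w) = 32 (C(w) = -4 - 3*3*(-4) = -4 - 9*(-4) = -4 + 36 = 32)
-24*(O + C((-4 + 4)*(2 - 1))) = -24*(-481 + 32) = -24*(-449) = 10776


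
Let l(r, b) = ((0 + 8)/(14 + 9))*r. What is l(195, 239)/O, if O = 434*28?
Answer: 195/34937 ≈ 0.0055815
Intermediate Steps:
l(r, b) = 8*r/23 (l(r, b) = (8/23)*r = (8*(1/23))*r = 8*r/23)
O = 12152
l(195, 239)/O = ((8/23)*195)/12152 = (1560/23)*(1/12152) = 195/34937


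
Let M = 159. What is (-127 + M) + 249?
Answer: 281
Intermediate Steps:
(-127 + M) + 249 = (-127 + 159) + 249 = 32 + 249 = 281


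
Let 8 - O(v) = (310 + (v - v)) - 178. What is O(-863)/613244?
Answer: -31/153311 ≈ -0.00020220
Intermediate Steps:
O(v) = -124 (O(v) = 8 - ((310 + (v - v)) - 178) = 8 - ((310 + 0) - 178) = 8 - (310 - 178) = 8 - 1*132 = 8 - 132 = -124)
O(-863)/613244 = -124/613244 = -124*1/613244 = -31/153311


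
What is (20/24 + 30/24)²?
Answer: 625/144 ≈ 4.3403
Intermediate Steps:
(20/24 + 30/24)² = (20*(1/24) + 30*(1/24))² = (⅚ + 5/4)² = (25/12)² = 625/144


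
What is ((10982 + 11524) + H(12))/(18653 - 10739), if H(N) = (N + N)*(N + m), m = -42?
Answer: 3631/1319 ≈ 2.7528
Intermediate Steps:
H(N) = 2*N*(-42 + N) (H(N) = (N + N)*(N - 42) = (2*N)*(-42 + N) = 2*N*(-42 + N))
((10982 + 11524) + H(12))/(18653 - 10739) = ((10982 + 11524) + 2*12*(-42 + 12))/(18653 - 10739) = (22506 + 2*12*(-30))/7914 = (22506 - 720)*(1/7914) = 21786*(1/7914) = 3631/1319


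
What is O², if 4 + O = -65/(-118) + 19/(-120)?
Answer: 652342681/50126400 ≈ 13.014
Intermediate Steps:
O = -25541/7080 (O = -4 + (-65/(-118) + 19/(-120)) = -4 + (-65*(-1/118) + 19*(-1/120)) = -4 + (65/118 - 19/120) = -4 + 2779/7080 = -25541/7080 ≈ -3.6075)
O² = (-25541/7080)² = 652342681/50126400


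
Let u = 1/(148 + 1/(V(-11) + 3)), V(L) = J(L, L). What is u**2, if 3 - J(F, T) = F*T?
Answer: 13225/289646361 ≈ 4.5659e-5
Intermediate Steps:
J(F, T) = 3 - F*T
V(L) = 3 - L**2 (V(L) = 3 - L*L = 3 - L**2)
u = 115/17019 (u = 1/(148 + 1/((3 - 1*(-11)**2) + 3)) = 1/(148 + 1/((3 - 1*121) + 3)) = 1/(148 + 1/((3 - 121) + 3)) = 1/(148 + 1/(-118 + 3)) = 1/(148 + 1/(-115)) = 1/(148 - 1/115) = 1/(17019/115) = 115/17019 ≈ 0.0067572)
u**2 = (115/17019)**2 = 13225/289646361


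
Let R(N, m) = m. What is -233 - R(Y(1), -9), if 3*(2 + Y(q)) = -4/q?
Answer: -224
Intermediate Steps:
Y(q) = -2 - 4/(3*q) (Y(q) = -2 + (-4/q)/3 = -2 - 4/(3*q))
-233 - R(Y(1), -9) = -233 - 1*(-9) = -233 + 9 = -224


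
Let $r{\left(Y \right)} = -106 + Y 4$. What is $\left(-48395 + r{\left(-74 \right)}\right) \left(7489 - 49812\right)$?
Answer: $2065235431$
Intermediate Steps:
$r{\left(Y \right)} = -106 + 4 Y$
$\left(-48395 + r{\left(-74 \right)}\right) \left(7489 - 49812\right) = \left(-48395 + \left(-106 + 4 \left(-74\right)\right)\right) \left(7489 - 49812\right) = \left(-48395 - 402\right) \left(-42323\right) = \left(-48797\right) \left(-42323\right) = 2065235431$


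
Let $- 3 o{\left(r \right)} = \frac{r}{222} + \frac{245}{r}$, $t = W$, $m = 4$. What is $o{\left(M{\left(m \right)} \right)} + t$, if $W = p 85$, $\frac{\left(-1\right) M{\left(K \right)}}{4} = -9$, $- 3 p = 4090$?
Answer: $- \frac{463079081}{3996} \approx -1.1589 \cdot 10^{5}$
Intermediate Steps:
$p = - \frac{4090}{3}$ ($p = \left(- \frac{1}{3}\right) 4090 = - \frac{4090}{3} \approx -1363.3$)
$M{\left(K \right)} = 36$ ($M{\left(K \right)} = \left(-4\right) \left(-9\right) = 36$)
$W = - \frac{347650}{3}$ ($W = \left(- \frac{4090}{3}\right) 85 = - \frac{347650}{3} \approx -1.1588 \cdot 10^{5}$)
$t = - \frac{347650}{3} \approx -1.1588 \cdot 10^{5}$
$o{\left(r \right)} = - \frac{245}{3 r} - \frac{r}{666}$ ($o{\left(r \right)} = - \frac{\frac{r}{222} + \frac{245}{r}}{3} = - \frac{\frac{245}{r} + \frac{r}{222}}{3} = - \frac{245}{3 r} - \frac{r}{666}$)
$o{\left(M{\left(m \right)} \right)} + t = \frac{-54390 - 36^{2}}{666 \cdot 36} - \frac{347650}{3} = \frac{1}{666} \cdot \frac{1}{36} \left(-54390 - 1296\right) - \frac{347650}{3} = \frac{1}{666} \cdot \frac{1}{36} \left(-55686\right) - \frac{347650}{3} = - \frac{9281}{3996} - \frac{347650}{3} = - \frac{463079081}{3996}$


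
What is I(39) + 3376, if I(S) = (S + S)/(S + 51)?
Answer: 50653/15 ≈ 3376.9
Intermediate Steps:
I(S) = 2*S/(51 + S) (I(S) = (2*S)/(51 + S) = 2*S/(51 + S))
I(39) + 3376 = 2*39/(51 + 39) + 3376 = 2*39/90 + 3376 = 2*39*(1/90) + 3376 = 13/15 + 3376 = 50653/15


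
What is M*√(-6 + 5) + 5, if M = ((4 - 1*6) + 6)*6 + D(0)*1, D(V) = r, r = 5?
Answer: 5 + 29*I ≈ 5.0 + 29.0*I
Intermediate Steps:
D(V) = 5
M = 29 (M = ((4 - 1*6) + 6)*6 + 5*1 = ((4 - 6) + 6)*6 + 5 = (-2 + 6)*6 + 5 = 4*6 + 5 = 24 + 5 = 29)
M*√(-6 + 5) + 5 = 29*√(-6 + 5) + 5 = 29*√(-1) + 5 = 29*I + 5 = 5 + 29*I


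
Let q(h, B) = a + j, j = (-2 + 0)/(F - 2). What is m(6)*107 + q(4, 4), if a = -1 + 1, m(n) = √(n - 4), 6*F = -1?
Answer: 12/13 + 107*√2 ≈ 152.24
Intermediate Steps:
F = -⅙ (F = (⅙)*(-1) = -⅙ ≈ -0.16667)
j = 12/13 (j = (-2 + 0)/(-⅙ - 2) = -2/(-13/6) = -2*(-6/13) = 12/13 ≈ 0.92308)
m(n) = √(-4 + n)
a = 0
q(h, B) = 12/13 (q(h, B) = 0 + 12/13 = 12/13)
m(6)*107 + q(4, 4) = √(-4 + 6)*107 + 12/13 = √2*107 + 12/13 = 107*√2 + 12/13 = 12/13 + 107*√2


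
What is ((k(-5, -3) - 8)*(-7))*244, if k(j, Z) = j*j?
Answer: -29036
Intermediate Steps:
k(j, Z) = j²
((k(-5, -3) - 8)*(-7))*244 = (((-5)² - 8)*(-7))*244 = ((25 - 8)*(-7))*244 = (17*(-7))*244 = -119*244 = -29036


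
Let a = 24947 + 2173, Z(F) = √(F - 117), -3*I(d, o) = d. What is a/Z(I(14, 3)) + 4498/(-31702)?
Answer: -2249/15851 - 5424*I*√1095/73 ≈ -0.14188 - 2458.7*I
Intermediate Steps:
I(d, o) = -d/3
Z(F) = √(-117 + F)
a = 27120
a/Z(I(14, 3)) + 4498/(-31702) = 27120/(√(-117 - ⅓*14)) + 4498/(-31702) = 27120/(√(-117 - 14/3)) + 4498*(-1/31702) = 27120/(√(-365/3)) - 2249/15851 = 27120/((I*√1095/3)) - 2249/15851 = 27120*(-I*√1095/365) - 2249/15851 = -5424*I*√1095/73 - 2249/15851 = -2249/15851 - 5424*I*√1095/73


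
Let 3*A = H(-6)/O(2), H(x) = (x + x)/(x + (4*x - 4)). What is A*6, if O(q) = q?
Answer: 6/17 ≈ 0.35294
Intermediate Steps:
H(x) = 2*x/(-4 + 5*x) (H(x) = (2*x)/(x + (-4 + 4*x)) = (2*x)/(-4 + 5*x) = 2*x/(-4 + 5*x))
A = 1/17 (A = ((2*(-6)/(-4 + 5*(-6)))/2)/3 = ((2*(-6)/(-4 - 30))*(½))/3 = ((2*(-6)/(-34))*(½))/3 = ((2*(-6)*(-1/34))*(½))/3 = ((6/17)*(½))/3 = (⅓)*(3/17) = 1/17 ≈ 0.058824)
A*6 = (1/17)*6 = 6/17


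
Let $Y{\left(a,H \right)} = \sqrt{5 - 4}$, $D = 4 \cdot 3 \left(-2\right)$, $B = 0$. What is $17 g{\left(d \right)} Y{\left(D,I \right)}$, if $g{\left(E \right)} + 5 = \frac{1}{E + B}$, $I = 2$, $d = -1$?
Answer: $-102$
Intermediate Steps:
$D = -24$ ($D = 12 \left(-2\right) = -24$)
$g{\left(E \right)} = -5 + \frac{1}{E}$ ($g{\left(E \right)} = -5 + \frac{1}{E + 0} = -5 + \frac{1}{E}$)
$Y{\left(a,H \right)} = 1$ ($Y{\left(a,H \right)} = \sqrt{1} = 1$)
$17 g{\left(d \right)} Y{\left(D,I \right)} = 17 \left(-5 + \frac{1}{-1}\right) 1 = 17 \left(-5 - 1\right) 1 = 17 \left(-6\right) 1 = \left(-102\right) 1 = -102$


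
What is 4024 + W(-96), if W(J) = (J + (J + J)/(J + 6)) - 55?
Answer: 58127/15 ≈ 3875.1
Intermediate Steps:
W(J) = -55 + J + 2*J/(6 + J) (W(J) = (J + (2*J)/(6 + J)) - 55 = (J + 2*J/(6 + J)) - 55 = -55 + J + 2*J/(6 + J))
4024 + W(-96) = 4024 + (-330 + (-96)**2 - 47*(-96))/(6 - 96) = 4024 + (-330 + 9216 + 4512)/(-90) = 4024 - 1/90*13398 = 4024 - 2233/15 = 58127/15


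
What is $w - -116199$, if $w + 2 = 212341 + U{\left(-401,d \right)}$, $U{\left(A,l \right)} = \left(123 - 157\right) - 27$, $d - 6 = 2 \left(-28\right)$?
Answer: $328477$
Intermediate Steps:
$d = -50$ ($d = 6 + 2 \left(-28\right) = 6 - 56 = -50$)
$U{\left(A,l \right)} = -61$ ($U{\left(A,l \right)} = -34 - 27 = -61$)
$w = 212278$ ($w = -2 + \left(212341 - 61\right) = -2 + 212280 = 212278$)
$w - -116199 = 212278 - -116199 = 212278 + 116199 = 328477$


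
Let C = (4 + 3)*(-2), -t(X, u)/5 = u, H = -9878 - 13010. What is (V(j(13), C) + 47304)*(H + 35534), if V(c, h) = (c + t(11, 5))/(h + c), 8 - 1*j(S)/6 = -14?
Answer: 35294853217/59 ≈ 5.9822e+8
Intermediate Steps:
j(S) = 132 (j(S) = 48 - 6*(-14) = 48 + 84 = 132)
H = -22888
t(X, u) = -5*u
C = -14 (C = 7*(-2) = -14)
V(c, h) = (-25 + c)/(c + h) (V(c, h) = (c - 5*5)/(h + c) = (c - 25)/(c + h) = (-25 + c)/(c + h))
(V(j(13), C) + 47304)*(H + 35534) = ((-25 + 132)/(132 - 14) + 47304)*(-22888 + 35534) = (107/118 + 47304)*12646 = (5581979/118)*12646 = 35294853217/59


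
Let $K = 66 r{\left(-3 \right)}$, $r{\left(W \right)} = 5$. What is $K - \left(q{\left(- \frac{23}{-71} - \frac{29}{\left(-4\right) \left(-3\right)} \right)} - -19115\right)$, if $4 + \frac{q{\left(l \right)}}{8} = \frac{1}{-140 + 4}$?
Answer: $- \frac{318800}{17} \approx -18753.0$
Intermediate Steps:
$q{\left(l \right)} = - \frac{545}{17}$ ($q{\left(l \right)} = -32 + \frac{8}{-140 + 4} = -32 + \frac{8}{-136} = -32 + 8 \left(- \frac{1}{136}\right) = -32 - \frac{1}{17} = - \frac{545}{17}$)
$K = 330$ ($K = 66 \cdot 5 = 330$)
$K - \left(q{\left(- \frac{23}{-71} - \frac{29}{\left(-4\right) \left(-3\right)} \right)} - -19115\right) = 330 - \left(- \frac{545}{17} - -19115\right) = 330 - \left(- \frac{545}{17} + 19115\right) = 330 - \frac{324410}{17} = - \frac{318800}{17}$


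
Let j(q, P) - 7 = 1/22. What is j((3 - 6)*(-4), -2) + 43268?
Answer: 952051/22 ≈ 43275.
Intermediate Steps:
j(q, P) = 155/22 (j(q, P) = 7 + 1/22 = 155/22)
j((3 - 6)*(-4), -2) + 43268 = 155/22 + 43268 = 952051/22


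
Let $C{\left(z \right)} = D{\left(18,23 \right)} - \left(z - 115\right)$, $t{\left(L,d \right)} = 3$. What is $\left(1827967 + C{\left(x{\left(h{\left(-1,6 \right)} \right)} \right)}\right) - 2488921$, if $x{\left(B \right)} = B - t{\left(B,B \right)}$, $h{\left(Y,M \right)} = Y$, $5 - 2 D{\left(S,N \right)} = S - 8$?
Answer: $- \frac{1321675}{2} \approx -6.6084 \cdot 10^{5}$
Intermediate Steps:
$D{\left(S,N \right)} = \frac{13}{2} - \frac{S}{2}$ ($D{\left(S,N \right)} = \frac{5}{2} - \frac{S - 8}{2} = \frac{5}{2} - \frac{-8 + S}{2} = \frac{5}{2} - \left(-4 + \frac{S}{2}\right) = \frac{13}{2} - \frac{S}{2}$)
$x{\left(B \right)} = -3 + B$ ($x{\left(B \right)} = B - 3 = -3 + B$)
$C{\left(z \right)} = \frac{225}{2} - z$ ($C{\left(z \right)} = \left(\frac{13}{2} - 9\right) - \left(z - 115\right) = - \frac{5}{2} - \left(-115 + z\right) = \frac{225}{2} - z$)
$\left(1827967 + C{\left(x{\left(h{\left(-1,6 \right)} \right)} \right)}\right) - 2488921 = \left(1827967 + \left(\frac{225}{2} - \left(-3 - 1\right)\right)\right) - 2488921 = \left(1827967 + \left(\frac{225}{2} - -4\right)\right) - 2488921 = \left(1827967 + \left(\frac{225}{2} + 4\right)\right) - 2488921 = \left(1827967 + \frac{233}{2}\right) - 2488921 = \frac{3656167}{2} - 2488921 = - \frac{1321675}{2}$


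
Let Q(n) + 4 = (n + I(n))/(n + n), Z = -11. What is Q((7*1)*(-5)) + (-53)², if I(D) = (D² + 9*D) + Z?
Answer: 97743/35 ≈ 2792.7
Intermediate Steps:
I(D) = -11 + D² + 9*D (I(D) = (D² + 9*D) - 11 = -11 + D² + 9*D)
Q(n) = -4 + (-11 + n² + 10*n)/(2*n) (Q(n) = -4 + (n + (-11 + n² + 9*n))/(n + n) = -4 + (-11 + n² + 10*n)/((2*n)) = -4 + (-11 + n² + 10*n)*(1/(2*n)) = -4 + (-11 + n² + 10*n)/(2*n))
Q((7*1)*(-5)) + (-53)² = (1 + ((7*1)*(-5))/2 - 11/(2*((7*1)*(-5)))) + (-53)² = (1 + (7*(-5))/2 - 11/(2*(7*(-5)))) + 2809 = (1 + (½)*(-35) - 11/2/(-35)) + 2809 = (1 - 35/2 - 11/2*(-1/35)) + 2809 = (1 - 35/2 + 11/70) + 2809 = -572/35 + 2809 = 97743/35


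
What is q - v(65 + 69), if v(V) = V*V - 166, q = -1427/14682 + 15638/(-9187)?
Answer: -2399820776825/134883534 ≈ -17792.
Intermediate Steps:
q = -242706965/134883534 (q = -1427*1/14682 + 15638*(-1/9187) = -1427/14682 - 15638/9187 = -242706965/134883534 ≈ -1.7994)
v(V) = -166 + V² (v(V) = V² - 166 = -166 + V²)
q - v(65 + 69) = -242706965/134883534 - (-166 + (65 + 69)²) = -242706965/134883534 - (-166 + 134²) = -242706965/134883534 - (-166 + 17956) = -242706965/134883534 - 1*17790 = -242706965/134883534 - 17790 = -2399820776825/134883534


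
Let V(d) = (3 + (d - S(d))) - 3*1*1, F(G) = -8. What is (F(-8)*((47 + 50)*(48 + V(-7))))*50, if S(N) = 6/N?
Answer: -11368400/7 ≈ -1.6241e+6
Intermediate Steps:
V(d) = d - 6/d (V(d) = (3 + (d - 6/d)) - 3*1*1 = (3 + (d - 6/d)) - 3*1 = (3 + d - 6/d) - 3 = d - 6/d)
(F(-8)*((47 + 50)*(48 + V(-7))))*50 = -8*(47 + 50)*(48 + (-7 - 6/(-7)))*50 = -776*(48 + (-7 - 6*(-1/7)))*50 = -776*(48 + (-7 + 6/7))*50 = -776*(48 - 43/7)*50 = -776*293/7*50 = -8*28421/7*50 = -227368/7*50 = -11368400/7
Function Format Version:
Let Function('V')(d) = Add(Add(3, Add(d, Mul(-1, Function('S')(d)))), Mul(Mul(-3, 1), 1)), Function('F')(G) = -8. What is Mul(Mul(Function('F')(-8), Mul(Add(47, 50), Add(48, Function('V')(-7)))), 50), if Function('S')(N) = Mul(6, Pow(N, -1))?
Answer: Rational(-11368400, 7) ≈ -1.6241e+6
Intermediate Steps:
Function('V')(d) = Add(d, Mul(-6, Pow(d, -1))) (Function('V')(d) = Add(Add(3, Add(d, Mul(-1, Mul(6, Pow(d, -1))))), Mul(Mul(-3, 1), 1)) = Add(Add(3, Add(d, Mul(-6, Pow(d, -1)))), Mul(-3, 1)) = Add(Add(3, d, Mul(-6, Pow(d, -1))), -3) = Add(d, Mul(-6, Pow(d, -1))))
Mul(Mul(Function('F')(-8), Mul(Add(47, 50), Add(48, Function('V')(-7)))), 50) = Mul(Mul(-8, Mul(Add(47, 50), Add(48, Add(-7, Mul(-6, Pow(-7, -1)))))), 50) = Mul(Mul(-8, Mul(97, Add(48, Add(-7, Mul(-6, Rational(-1, 7)))))), 50) = Mul(Mul(-8, Mul(97, Add(48, Add(-7, Rational(6, 7))))), 50) = Mul(Mul(-8, Mul(97, Add(48, Rational(-43, 7)))), 50) = Mul(Mul(-8, Mul(97, Rational(293, 7))), 50) = Mul(Mul(-8, Rational(28421, 7)), 50) = Mul(Rational(-227368, 7), 50) = Rational(-11368400, 7)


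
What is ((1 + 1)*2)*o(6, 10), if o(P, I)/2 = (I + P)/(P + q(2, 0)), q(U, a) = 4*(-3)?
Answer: -64/3 ≈ -21.333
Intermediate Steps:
q(U, a) = -12
o(P, I) = 2*(I + P)/(-12 + P) (o(P, I) = 2*((I + P)/(P - 12)) = 2*((I + P)/(-12 + P)) = 2*(I + P)/(-12 + P))
((1 + 1)*2)*o(6, 10) = ((1 + 1)*2)*(2*(10 + 6)/(-12 + 6)) = (2*2)*(2*16/(-6)) = 4*(2*(-1/6)*16) = 4*(-16/3) = -64/3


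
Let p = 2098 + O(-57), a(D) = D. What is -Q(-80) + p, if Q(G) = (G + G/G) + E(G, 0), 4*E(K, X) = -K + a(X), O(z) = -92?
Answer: 2065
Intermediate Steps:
E(K, X) = -K/4 + X/4 (E(K, X) = (-K + X)/4 = (X - K)/4 = -K/4 + X/4)
Q(G) = 1 + 3*G/4 (Q(G) = (G + G/G) + (-G/4 + (¼)*0) = (G + 1) + (-G/4 + 0) = (1 + G) - G/4 = 1 + 3*G/4)
p = 2006 (p = 2098 - 92 = 2006)
-Q(-80) + p = -(1 + (¾)*(-80)) + 2006 = -(1 - 60) + 2006 = -1*(-59) + 2006 = 59 + 2006 = 2065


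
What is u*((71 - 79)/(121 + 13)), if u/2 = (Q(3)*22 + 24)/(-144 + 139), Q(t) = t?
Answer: 144/67 ≈ 2.1493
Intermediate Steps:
u = -36 (u = 2*((3*22 + 24)/(-144 + 139)) = 2*((66 + 24)/(-5)) = 2*(90*(-⅕)) = 2*(-18) = -36)
u*((71 - 79)/(121 + 13)) = -36*(71 - 79)/(121 + 13) = -(-288)/134 = -36*(-4/67) = 144/67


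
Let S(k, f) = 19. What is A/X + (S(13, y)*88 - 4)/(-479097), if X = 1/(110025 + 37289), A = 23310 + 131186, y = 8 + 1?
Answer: 3634657212492500/159699 ≈ 2.2759e+10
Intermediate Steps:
y = 9
A = 154496
X = 1/147314 ≈ 6.7882e-6
A/X + (S(13, y)*88 - 4)/(-479097) = 154496/(1/147314) + (19*88 - 4)/(-479097) = 154496*147314 + (1672 - 4)*(-1/479097) = 22759423744 + 1668*(-1/479097) = 22759423744 - 556/159699 = 3634657212492500/159699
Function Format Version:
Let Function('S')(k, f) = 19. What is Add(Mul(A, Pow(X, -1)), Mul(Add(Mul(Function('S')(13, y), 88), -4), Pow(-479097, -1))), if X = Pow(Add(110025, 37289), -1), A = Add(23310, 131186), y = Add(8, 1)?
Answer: Rational(3634657212492500, 159699) ≈ 2.2759e+10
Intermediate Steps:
y = 9
A = 154496
X = Rational(1, 147314) (X = Pow(147314, -1) = Rational(1, 147314) ≈ 6.7882e-6)
Add(Mul(A, Pow(X, -1)), Mul(Add(Mul(Function('S')(13, y), 88), -4), Pow(-479097, -1))) = Add(Mul(154496, Pow(Rational(1, 147314), -1)), Mul(Add(Mul(19, 88), -4), Pow(-479097, -1))) = Add(Mul(154496, 147314), Mul(Add(1672, -4), Rational(-1, 479097))) = Add(22759423744, Mul(1668, Rational(-1, 479097))) = Add(22759423744, Rational(-556, 159699)) = Rational(3634657212492500, 159699)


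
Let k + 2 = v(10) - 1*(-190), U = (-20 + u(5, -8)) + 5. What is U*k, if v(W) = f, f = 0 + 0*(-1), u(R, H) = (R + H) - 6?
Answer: -4512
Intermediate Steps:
u(R, H) = -6 + H + R (u(R, H) = (H + R) - 6 = -6 + H + R)
f = 0 (f = 0 + 0 = 0)
v(W) = 0
U = -24 (U = (-20 + (-6 - 8 + 5)) + 5 = (-20 - 9) + 5 = -29 + 5 = -24)
k = 188 (k = -2 + (0 - 1*(-190)) = -2 + (0 + 190) = -2 + 190 = 188)
U*k = -24*188 = -4512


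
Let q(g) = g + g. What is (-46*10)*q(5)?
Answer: -4600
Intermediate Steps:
q(g) = 2*g
(-46*10)*q(5) = (-46*10)*(2*5) = -460*10 = -4600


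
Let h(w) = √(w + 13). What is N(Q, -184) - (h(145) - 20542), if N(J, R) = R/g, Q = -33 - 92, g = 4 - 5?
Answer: 20726 - √158 ≈ 20713.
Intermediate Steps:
h(w) = √(13 + w)
g = -1
Q = -125
N(J, R) = -R (N(J, R) = R/(-1) = -R)
N(Q, -184) - (h(145) - 20542) = -1*(-184) - (√(13 + 145) - 20542) = 184 - (√158 - 20542) = 184 - (-20542 + √158) = 184 + (20542 - √158) = 20726 - √158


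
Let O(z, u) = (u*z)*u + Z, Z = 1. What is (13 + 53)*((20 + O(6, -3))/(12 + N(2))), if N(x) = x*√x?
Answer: 7425/17 - 2475*√2/34 ≈ 333.82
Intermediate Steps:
O(z, u) = 1 + z*u² (O(z, u) = (u*z)*u + 1 = z*u² + 1 = 1 + z*u²)
N(x) = x^(3/2)
(13 + 53)*((20 + O(6, -3))/(12 + N(2))) = (13 + 53)*((20 + (1 + 6*(-3)²))/(12 + 2^(3/2))) = 66*((20 + (1 + 6*9))/(12 + 2*√2)) = 66*((20 + (1 + 54))/(12 + 2*√2)) = 66*((20 + 55)/(12 + 2*√2)) = 66*(75/(12 + 2*√2)) = 4950/(12 + 2*√2)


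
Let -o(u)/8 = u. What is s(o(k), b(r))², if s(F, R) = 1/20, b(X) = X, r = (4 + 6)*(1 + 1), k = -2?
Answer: 1/400 ≈ 0.0025000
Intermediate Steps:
o(u) = -8*u
r = 20 (r = 10*2 = 20)
s(F, R) = 1/20
s(o(k), b(r))² = (1/20)² = 1/400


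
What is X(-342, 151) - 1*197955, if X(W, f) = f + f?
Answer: -197653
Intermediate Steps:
X(W, f) = 2*f
X(-342, 151) - 1*197955 = 2*151 - 1*197955 = 302 - 197955 = -197653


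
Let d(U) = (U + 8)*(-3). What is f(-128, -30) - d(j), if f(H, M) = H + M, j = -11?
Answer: -167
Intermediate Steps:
d(U) = -24 - 3*U (d(U) = (8 + U)*(-3) = -24 - 3*U)
f(-128, -30) - d(j) = (-128 - 30) - (-24 - 3*(-11)) = -158 - (-24 + 33) = -158 - 1*9 = -158 - 9 = -167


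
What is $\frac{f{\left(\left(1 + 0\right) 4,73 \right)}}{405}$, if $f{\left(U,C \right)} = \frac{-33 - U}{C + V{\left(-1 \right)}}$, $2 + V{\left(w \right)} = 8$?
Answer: $- \frac{37}{31995} \approx -0.0011564$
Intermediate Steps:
$V{\left(w \right)} = 6$ ($V{\left(w \right)} = -2 + 8 = 6$)
$f{\left(U,C \right)} = \frac{-33 - U}{6 + C}$ ($f{\left(U,C \right)} = \frac{-33 - U}{C + 6} = \frac{-33 - U}{6 + C}$)
$\frac{f{\left(\left(1 + 0\right) 4,73 \right)}}{405} = \frac{\frac{1}{6 + 73} \left(-33 - \left(1 + 0\right) 4\right)}{405} = \frac{-33 - 1 \cdot 4}{79} \cdot \frac{1}{405} = \frac{-33 - 4}{79} \cdot \frac{1}{405} = \frac{1}{79} \left(-37\right) \frac{1}{405} = \left(- \frac{37}{79}\right) \frac{1}{405} = - \frac{37}{31995}$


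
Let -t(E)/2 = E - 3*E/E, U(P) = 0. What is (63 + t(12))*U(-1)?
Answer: 0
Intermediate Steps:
t(E) = 6 - 2*E (t(E) = -2*(E - 3*E/E) = -2*(E - 3*1) = -2*(E - 3) = -2*(-3 + E) = 6 - 2*E)
(63 + t(12))*U(-1) = (63 + (6 - 2*12))*0 = (63 + (6 - 24))*0 = (63 - 18)*0 = 45*0 = 0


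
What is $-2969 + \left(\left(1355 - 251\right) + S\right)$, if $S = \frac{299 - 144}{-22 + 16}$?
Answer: $- \frac{11345}{6} \approx -1890.8$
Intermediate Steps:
$S = - \frac{155}{6}$ ($S = \frac{155}{-6} = 155 \left(- \frac{1}{6}\right) = - \frac{155}{6} \approx -25.833$)
$-2969 + \left(\left(1355 - 251\right) + S\right) = -2969 + \left(\left(1355 - 251\right) - \frac{155}{6}\right) = -2969 + \left(1104 - \frac{155}{6}\right) = -2969 + \frac{6469}{6} = - \frac{11345}{6}$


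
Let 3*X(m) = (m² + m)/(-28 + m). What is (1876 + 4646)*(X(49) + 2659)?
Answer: 52786894/3 ≈ 1.7596e+7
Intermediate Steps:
X(m) = (m + m²)/(3*(-28 + m)) (X(m) = ((m² + m)/(-28 + m))/3 = ((m + m²)/(-28 + m))/3 = (m + m²)/(3*(-28 + m)))
(1876 + 4646)*(X(49) + 2659) = (1876 + 4646)*((⅓)*49*(1 + 49)/(-28 + 49) + 2659) = 6522*((⅓)*49*50/21 + 2659) = 6522*((⅓)*49*(1/21)*50 + 2659) = 6522*(350/9 + 2659) = 6522*(24281/9) = 52786894/3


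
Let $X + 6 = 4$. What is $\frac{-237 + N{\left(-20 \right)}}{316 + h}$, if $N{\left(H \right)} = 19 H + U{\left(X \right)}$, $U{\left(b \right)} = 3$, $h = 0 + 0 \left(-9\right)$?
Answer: $- \frac{307}{158} \approx -1.943$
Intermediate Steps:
$X = -2$ ($X = -6 + 4 = -2$)
$h = 0$ ($h = 0 + 0 = 0$)
$N{\left(H \right)} = 3 + 19 H$ ($N{\left(H \right)} = 19 H + 3 = 3 + 19 H$)
$\frac{-237 + N{\left(-20 \right)}}{316 + h} = \frac{-237 + \left(3 + 19 \left(-20\right)\right)}{316 + 0} = \frac{-237 + \left(3 - 380\right)}{316} = \left(-237 - 377\right) \frac{1}{316} = \left(-614\right) \frac{1}{316} = - \frac{307}{158}$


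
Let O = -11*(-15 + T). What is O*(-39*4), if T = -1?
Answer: -27456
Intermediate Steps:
O = 176 (O = -11*(-15 - 1) = -11*(-16) = 176)
O*(-39*4) = 176*(-39*4) = 176*(-156) = -27456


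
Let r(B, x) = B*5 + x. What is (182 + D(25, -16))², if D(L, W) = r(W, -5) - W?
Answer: 12769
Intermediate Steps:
r(B, x) = x + 5*B (r(B, x) = 5*B + x = x + 5*B)
D(L, W) = -5 + 4*W (D(L, W) = (-5 + 5*W) - W = -5 + 4*W)
(182 + D(25, -16))² = (182 + (-5 + 4*(-16)))² = (182 + (-5 - 64))² = (182 - 69)² = 113² = 12769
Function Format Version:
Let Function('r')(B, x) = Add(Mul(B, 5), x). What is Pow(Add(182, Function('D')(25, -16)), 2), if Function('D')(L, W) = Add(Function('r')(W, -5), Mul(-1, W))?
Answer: 12769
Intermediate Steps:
Function('r')(B, x) = Add(x, Mul(5, B)) (Function('r')(B, x) = Add(Mul(5, B), x) = Add(x, Mul(5, B)))
Function('D')(L, W) = Add(-5, Mul(4, W)) (Function('D')(L, W) = Add(Add(-5, Mul(5, W)), Mul(-1, W)) = Add(-5, Mul(4, W)))
Pow(Add(182, Function('D')(25, -16)), 2) = Pow(Add(182, Add(-5, Mul(4, -16))), 2) = Pow(Add(182, Add(-5, -64)), 2) = Pow(Add(182, -69), 2) = Pow(113, 2) = 12769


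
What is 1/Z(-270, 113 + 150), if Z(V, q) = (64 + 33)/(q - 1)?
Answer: 262/97 ≈ 2.7010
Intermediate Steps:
Z(V, q) = 97/(-1 + q)
1/Z(-270, 113 + 150) = 1/(97/(-1 + (113 + 150))) = 1/(97/(-1 + 263)) = 1/(97/262) = 262/97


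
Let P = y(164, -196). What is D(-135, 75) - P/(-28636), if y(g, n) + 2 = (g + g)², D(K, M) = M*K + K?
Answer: -146848889/14318 ≈ -10256.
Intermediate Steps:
D(K, M) = K + K*M (D(K, M) = K*M + K = K + K*M)
y(g, n) = -2 + 4*g² (y(g, n) = -2 + (g + g)² = -2 + (2*g)² = -2 + 4*g²)
P = 107582 (P = -2 + 4*164² = -2 + 4*26896 = -2 + 107584 = 107582)
D(-135, 75) - P/(-28636) = -135*(1 + 75) - 107582/(-28636) = -135*76 - 107582*(-1)/28636 = -10260 - 1*(-53791/14318) = -10260 + 53791/14318 = -146848889/14318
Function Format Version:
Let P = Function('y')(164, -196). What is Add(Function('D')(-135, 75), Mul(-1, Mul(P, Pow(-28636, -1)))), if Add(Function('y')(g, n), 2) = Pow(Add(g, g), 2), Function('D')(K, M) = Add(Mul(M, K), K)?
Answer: Rational(-146848889, 14318) ≈ -10256.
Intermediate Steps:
Function('D')(K, M) = Add(K, Mul(K, M)) (Function('D')(K, M) = Add(Mul(K, M), K) = Add(K, Mul(K, M)))
Function('y')(g, n) = Add(-2, Mul(4, Pow(g, 2))) (Function('y')(g, n) = Add(-2, Pow(Add(g, g), 2)) = Add(-2, Pow(Mul(2, g), 2)) = Add(-2, Mul(4, Pow(g, 2))))
P = 107582 (P = Add(-2, Mul(4, Pow(164, 2))) = Add(-2, Mul(4, 26896)) = Add(-2, 107584) = 107582)
Add(Function('D')(-135, 75), Mul(-1, Mul(P, Pow(-28636, -1)))) = Add(Mul(-135, Add(1, 75)), Mul(-1, Mul(107582, Pow(-28636, -1)))) = Add(Mul(-135, 76), Mul(-1, Mul(107582, Rational(-1, 28636)))) = Add(-10260, Mul(-1, Rational(-53791, 14318))) = Add(-10260, Rational(53791, 14318)) = Rational(-146848889, 14318)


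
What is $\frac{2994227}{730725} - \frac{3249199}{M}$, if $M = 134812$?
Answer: $- \frac{1970613208951}{98510498700} \approx -20.004$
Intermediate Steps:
$\frac{2994227}{730725} - \frac{3249199}{M} = \frac{2994227}{730725} - \frac{3249199}{134812} = - \frac{1970613208951}{98510498700}$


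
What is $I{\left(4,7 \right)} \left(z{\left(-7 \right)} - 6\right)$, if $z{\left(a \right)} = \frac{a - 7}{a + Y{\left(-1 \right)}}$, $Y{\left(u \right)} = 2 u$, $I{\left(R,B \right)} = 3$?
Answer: $- \frac{40}{3} \approx -13.333$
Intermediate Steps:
$z{\left(a \right)} = \frac{-7 + a}{-2 + a}$ ($z{\left(a \right)} = \frac{a - 7}{a + 2 \left(-1\right)} = \frac{-7 + a}{a - 2} = \frac{-7 + a}{-2 + a}$)
$I{\left(4,7 \right)} \left(z{\left(-7 \right)} - 6\right) = 3 \left(\frac{-7 - 7}{-2 - 7} - 6\right) = 3 \left(\frac{1}{-9} \left(-14\right) - 6\right) = 3 \left(\left(- \frac{1}{9}\right) \left(-14\right) - 6\right) = 3 \left(\frac{14}{9} - 6\right) = 3 \left(- \frac{40}{9}\right) = - \frac{40}{3}$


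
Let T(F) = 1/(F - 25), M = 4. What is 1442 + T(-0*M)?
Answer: 36049/25 ≈ 1442.0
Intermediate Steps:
T(F) = 1/(-25 + F)
1442 + T(-0*M) = 1442 + 1/(-25 - 0*4) = 1442 + 1/(-25 - 1*0) = 1442 + 1/(-25 + 0) = 1442 + 1/(-25) = 1442 - 1/25 = 36049/25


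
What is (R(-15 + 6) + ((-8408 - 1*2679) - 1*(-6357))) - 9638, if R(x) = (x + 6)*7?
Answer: -14389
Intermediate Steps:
R(x) = 42 + 7*x (R(x) = (6 + x)*7 = 42 + 7*x)
(R(-15 + 6) + ((-8408 - 1*2679) - 1*(-6357))) - 9638 = ((42 + 7*(-15 + 6)) + ((-8408 - 1*2679) - 1*(-6357))) - 9638 = ((42 + 7*(-9)) + ((-8408 - 2679) + 6357)) - 9638 = ((42 - 63) + (-11087 + 6357)) - 9638 = (-21 - 4730) - 9638 = -4751 - 9638 = -14389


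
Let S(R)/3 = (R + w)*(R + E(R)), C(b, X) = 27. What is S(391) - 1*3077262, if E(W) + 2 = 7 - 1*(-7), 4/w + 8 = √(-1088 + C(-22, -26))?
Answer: -976716521/375 - 1612*I*√1061/375 ≈ -2.6046e+6 - 140.02*I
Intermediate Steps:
w = 4/(-8 + I*√1061) (w = 4/(-8 + √(-1088 + 27)) = 4/(-8 + √(-1061)) = 4/(-8 + I*√1061) ≈ -0.028444 - 0.11582*I)
E(W) = 12 (E(W) = -2 + (7 - 1*(-7)) = -2 + (7 + 7) = -2 + 14 = 12)
S(R) = 3*(12 + R)*(-32/1125 + R - 4*I*√1061/1125) (S(R) = 3*((R + (-32/1125 - 4*I*√1061/1125))*(R + 12)) = 3*((-32/1125 + R - 4*I*√1061/1125)*(12 + R)) = 3*((12 + R)*(-32/1125 + R - 4*I*√1061/1125)) = 3*(12 + R)*(-32/1125 + R - 4*I*√1061/1125))
S(391) - 1*3077262 = (-128/125 + 3*391² + (13468/375)*391 - 16*I*√1061/125 - 4/375*I*391*√1061) - 1*3077262 = (-128/125 + 3*152881 + 5265988/375 - 16*I*√1061/125 - 1564*I*√1061/375) - 3077262 = (-128/125 + 458643 + 5265988/375 - 16*I*√1061/125 - 1564*I*√1061/375) - 3077262 = (177256729/375 - 1612*I*√1061/375) - 3077262 = -976716521/375 - 1612*I*√1061/375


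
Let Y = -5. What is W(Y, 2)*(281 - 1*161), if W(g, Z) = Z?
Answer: 240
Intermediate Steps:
W(Y, 2)*(281 - 1*161) = 2*(281 - 1*161) = 2*(281 - 161) = 2*120 = 240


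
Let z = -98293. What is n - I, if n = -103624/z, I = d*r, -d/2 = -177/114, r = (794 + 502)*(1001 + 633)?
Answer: -646365228248/98293 ≈ -6.5759e+6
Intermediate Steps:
r = 2117664 (r = 1296*1634 = 2117664)
d = 59/19 (d = -(-354)/114 = -2*(-59/38) = 59/19 ≈ 3.1053)
I = 6575904 (I = (59/19)*2117664 = 6575904)
n = 103624/98293 (n = -103624/(-98293) = -103624*(-1/98293) = 103624/98293 ≈ 1.0542)
n - I = 103624/98293 - 1*6575904 = 103624/98293 - 6575904 = -646365228248/98293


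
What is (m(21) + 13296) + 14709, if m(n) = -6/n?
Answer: 196033/7 ≈ 28005.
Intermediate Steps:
(m(21) + 13296) + 14709 = (-6/21 + 13296) + 14709 = (-6*1/21 + 13296) + 14709 = (-2/7 + 13296) + 14709 = 93070/7 + 14709 = 196033/7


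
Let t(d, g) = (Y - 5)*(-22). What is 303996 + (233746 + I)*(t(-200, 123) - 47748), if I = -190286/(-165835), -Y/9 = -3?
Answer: -1869588702532812/165835 ≈ -1.1274e+10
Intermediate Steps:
Y = 27 (Y = -9*(-3) = 27)
t(d, g) = -484 (t(d, g) = (27 - 5)*(-22) = 22*(-22) = -484)
I = 190286/165835 (I = -190286*(-1/165835) = 190286/165835 ≈ 1.1474)
303996 + (233746 + I)*(t(-200, 123) - 47748) = 303996 + (233746 + 190286/165835)*(-484 - 47748) = 303996 + (38763458196/165835)*(-48232) = 303996 - 1869639115709472/165835 = -1869588702532812/165835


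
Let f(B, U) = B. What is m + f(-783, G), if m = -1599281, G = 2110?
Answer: -1600064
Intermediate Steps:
m + f(-783, G) = -1599281 - 783 = -1600064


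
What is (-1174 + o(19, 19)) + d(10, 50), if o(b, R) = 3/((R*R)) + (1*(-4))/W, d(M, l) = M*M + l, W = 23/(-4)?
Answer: -8496427/8303 ≈ -1023.3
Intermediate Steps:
W = -23/4 (W = 23*(-¼) = -23/4 ≈ -5.7500)
d(M, l) = l + M² (d(M, l) = M² + l = l + M²)
o(b, R) = 16/23 + 3/R² (o(b, R) = 3/((R*R)) + (1*(-4))/(-23/4) = 3/(R²) - 4*(-4/23) = 3/R² + 16/23 = 16/23 + 3/R²)
(-1174 + o(19, 19)) + d(10, 50) = (-1174 + (16/23 + 3/19²)) + (50 + 10²) = (-1174 + (16/23 + 3*(1/361))) + (50 + 100) = (-1174 + (16/23 + 3/361)) + 150 = (-1174 + 5845/8303) + 150 = -9741877/8303 + 150 = -8496427/8303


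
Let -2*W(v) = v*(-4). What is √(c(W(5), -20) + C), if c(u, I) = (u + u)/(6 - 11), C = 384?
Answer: 2*√95 ≈ 19.494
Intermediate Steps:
W(v) = 2*v (W(v) = -v*(-4)/2 = -(-2)*v = 2*v)
c(u, I) = -2*u/5 (c(u, I) = (2*u)/(-5) = (2*u)*(-⅕) = -2*u/5)
√(c(W(5), -20) + C) = √(-4*5/5 + 384) = √(-⅖*10 + 384) = √(-4 + 384) = √380 = 2*√95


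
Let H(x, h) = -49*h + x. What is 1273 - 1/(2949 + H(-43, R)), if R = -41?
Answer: 6256794/4915 ≈ 1273.0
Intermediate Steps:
H(x, h) = x - 49*h
1273 - 1/(2949 + H(-43, R)) = 1273 - 1/(2949 + (-43 - 49*(-41))) = 1273 - 1/(2949 + (-43 + 2009)) = 1273 - 1/(2949 + 1966) = 1273 - 1/4915 = 6256794/4915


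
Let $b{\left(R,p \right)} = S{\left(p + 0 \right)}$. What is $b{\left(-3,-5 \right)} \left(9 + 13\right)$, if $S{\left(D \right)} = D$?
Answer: $-110$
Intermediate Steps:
$b{\left(R,p \right)} = p$ ($b{\left(R,p \right)} = p + 0 = p$)
$b{\left(-3,-5 \right)} \left(9 + 13\right) = - 5 \left(9 + 13\right) = \left(-5\right) 22 = -110$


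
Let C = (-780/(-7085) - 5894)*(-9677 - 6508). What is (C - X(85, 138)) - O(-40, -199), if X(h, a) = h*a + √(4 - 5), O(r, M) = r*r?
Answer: 10396341320/109 - I ≈ 9.5379e+7 - 1.0*I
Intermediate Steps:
O(r, M) = r²
C = 10397794290/109 (C = (-780*(-1/7085) - 5894)*(-16185) = (12/109 - 5894)*(-16185) = -642434/109*(-16185) = 10397794290/109 ≈ 9.5393e+7)
X(h, a) = I + a*h (X(h, a) = a*h + √(-1) = a*h + I = I + a*h)
(C - X(85, 138)) - O(-40, -199) = (10397794290/109 - (I + 138*85)) - 1*(-40)² = (10397794290/109 - (I + 11730)) - 1*1600 = (10397794290/109 - (11730 + I)) - 1600 = (10397794290/109 + (-11730 - I)) - 1600 = (10396515720/109 - I) - 1600 = 10396341320/109 - I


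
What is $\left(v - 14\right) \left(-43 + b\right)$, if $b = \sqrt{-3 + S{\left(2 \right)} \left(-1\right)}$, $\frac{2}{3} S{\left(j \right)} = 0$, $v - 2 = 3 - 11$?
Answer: $860 - 20 i \sqrt{3} \approx 860.0 - 34.641 i$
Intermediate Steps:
$v = -6$ ($v = 2 + \left(3 - 11\right) = 2 - 8 = -6$)
$S{\left(j \right)} = 0$ ($S{\left(j \right)} = \frac{3}{2} \cdot 0 = 0$)
$b = i \sqrt{3}$ ($b = \sqrt{-3 + 0 \left(-1\right)} = \sqrt{-3 + 0} = \sqrt{-3} = i \sqrt{3} \approx 1.732 i$)
$\left(v - 14\right) \left(-43 + b\right) = \left(-6 - 14\right) \left(-43 + i \sqrt{3}\right) = - 20 \left(-43 + i \sqrt{3}\right) = 860 - 20 i \sqrt{3}$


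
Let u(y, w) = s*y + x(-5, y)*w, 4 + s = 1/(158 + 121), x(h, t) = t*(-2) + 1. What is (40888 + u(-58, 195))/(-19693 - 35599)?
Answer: -17837807/15426468 ≈ -1.1563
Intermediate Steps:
x(h, t) = 1 - 2*t (x(h, t) = -2*t + 1 = 1 - 2*t)
s = -1115/279 (s = -4 + 1/(158 + 121) = -4 + 1/279 = -1115/279 ≈ -3.9964)
u(y, w) = -1115*y/279 + w*(1 - 2*y) (u(y, w) = -1115*y/279 + (1 - 2*y)*w = -1115*y/279 + w*(1 - 2*y))
(40888 + u(-58, 195))/(-19693 - 35599) = (40888 + (195 - 1115/279*(-58) - 2*195*(-58)))/(-19693 - 35599) = (40888 + (195 + 64670/279 + 22620))/(-55292) = (40888 + 6430055/279)*(-1/55292) = (17837807/279)*(-1/55292) = -17837807/15426468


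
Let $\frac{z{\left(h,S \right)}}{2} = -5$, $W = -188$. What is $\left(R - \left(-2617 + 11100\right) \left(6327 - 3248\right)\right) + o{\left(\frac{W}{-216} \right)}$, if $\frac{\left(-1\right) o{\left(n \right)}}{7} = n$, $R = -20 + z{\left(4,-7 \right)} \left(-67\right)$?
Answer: $- \frac{1410399707}{54} \approx -2.6119 \cdot 10^{7}$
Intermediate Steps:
$z{\left(h,S \right)} = -10$ ($z{\left(h,S \right)} = 2 \left(-5\right) = -10$)
$R = 650$ ($R = -20 - -670 = -20 + 670 = 650$)
$o{\left(n \right)} = - 7 n$
$\left(R - \left(-2617 + 11100\right) \left(6327 - 3248\right)\right) + o{\left(\frac{W}{-216} \right)} = \left(650 - \left(-2617 + 11100\right) \left(6327 - 3248\right)\right) - 7 \left(- \frac{188}{-216}\right) = \left(650 - 8483 \cdot 3079\right) - 7 \left(\left(-188\right) \left(- \frac{1}{216}\right)\right) = \left(650 - 26119157\right) - \frac{329}{54} = -26118507 - \frac{329}{54} = - \frac{1410399707}{54}$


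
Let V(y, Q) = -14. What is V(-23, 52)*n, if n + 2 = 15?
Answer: -182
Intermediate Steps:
n = 13 (n = -2 + 15 = 13)
V(-23, 52)*n = -14*13 = -182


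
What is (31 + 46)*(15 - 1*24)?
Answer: -693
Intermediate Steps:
(31 + 46)*(15 - 1*24) = 77*(15 - 24) = 77*(-9) = -693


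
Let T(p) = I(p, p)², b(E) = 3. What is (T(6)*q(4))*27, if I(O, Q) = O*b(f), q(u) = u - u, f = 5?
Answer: 0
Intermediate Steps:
q(u) = 0
I(O, Q) = 3*O (I(O, Q) = O*3 = 3*O)
T(p) = 9*p² (T(p) = (3*p)² = 9*p²)
(T(6)*q(4))*27 = ((9*6²)*0)*27 = ((9*36)*0)*27 = (324*0)*27 = 0*27 = 0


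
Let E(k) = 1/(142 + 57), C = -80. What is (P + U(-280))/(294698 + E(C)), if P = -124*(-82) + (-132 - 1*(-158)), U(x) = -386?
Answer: 1951792/58644903 ≈ 0.033282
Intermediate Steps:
P = 10194 (P = 10168 + (-132 + 158) = 10168 + 26 = 10194)
E(k) = 1/199
(P + U(-280))/(294698 + E(C)) = (10194 - 386)/(294698 + 1/199) = 9808/(58644903/199) = 9808*(199/58644903) = 1951792/58644903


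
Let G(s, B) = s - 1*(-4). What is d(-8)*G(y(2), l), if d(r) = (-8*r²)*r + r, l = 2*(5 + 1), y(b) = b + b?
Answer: 32704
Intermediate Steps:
y(b) = 2*b
l = 12 (l = 2*6 = 12)
G(s, B) = 4 + s (G(s, B) = s + 4 = 4 + s)
d(r) = r - 8*r³ (d(r) = -8*r³ + r = r - 8*r³)
d(-8)*G(y(2), l) = (-8 - 8*(-8)³)*(4 + 2*2) = (-8 - 8*(-512))*(4 + 4) = (-8 + 4096)*8 = 4088*8 = 32704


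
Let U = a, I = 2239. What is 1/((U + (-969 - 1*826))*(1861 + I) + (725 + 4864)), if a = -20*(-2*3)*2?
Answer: -1/6369911 ≈ -1.5699e-7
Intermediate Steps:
a = 240 (a = -(-120)*2 = -20*(-12) = 240)
U = 240
1/((U + (-969 - 1*826))*(1861 + I) + (725 + 4864)) = 1/((240 + (-969 - 1*826))*(1861 + 2239) + (725 + 4864)) = 1/((240 + (-969 - 826))*4100 + 5589) = 1/((240 - 1795)*4100 + 5589) = 1/(-1555*4100 + 5589) = 1/(-6375500 + 5589) = 1/(-6369911) = -1/6369911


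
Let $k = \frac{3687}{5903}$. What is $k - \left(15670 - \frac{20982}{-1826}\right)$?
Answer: $- \frac{84511071272}{5389439} \approx -15681.0$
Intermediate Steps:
$k = \frac{3687}{5903}$ ($k = 3687 \cdot \frac{1}{5903} = \frac{3687}{5903} \approx 0.6246$)
$k - \left(15670 - \frac{20982}{-1826}\right) = \frac{3687}{5903} - \left(15670 - \frac{20982}{-1826}\right) = \frac{3687}{5903} + \left(20982 \left(- \frac{1}{1826}\right) - 15670\right) = \frac{3687}{5903} - \frac{14317201}{913} = - \frac{84511071272}{5389439}$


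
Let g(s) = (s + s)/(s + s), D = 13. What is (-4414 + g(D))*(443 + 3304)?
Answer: -16535511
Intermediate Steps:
g(s) = 1 (g(s) = (2*s)/((2*s)) = (2*s)*(1/(2*s)) = 1)
(-4414 + g(D))*(443 + 3304) = (-4414 + 1)*(443 + 3304) = -4413*3747 = -16535511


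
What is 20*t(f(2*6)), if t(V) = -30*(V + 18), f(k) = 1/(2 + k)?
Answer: -75900/7 ≈ -10843.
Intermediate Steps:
t(V) = -540 - 30*V (t(V) = -30*(18 + V) = -540 - 30*V)
20*t(f(2*6)) = 20*(-540 - 30/(2 + 2*6)) = 20*(-540 - 30/(2 + 12)) = 20*(-540 - 30/14) = 20*(-540 - 30*1/14) = 20*(-540 - 15/7) = 20*(-3795/7) = -75900/7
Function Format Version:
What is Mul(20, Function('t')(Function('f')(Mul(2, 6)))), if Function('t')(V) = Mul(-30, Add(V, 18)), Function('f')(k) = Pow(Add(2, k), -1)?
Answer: Rational(-75900, 7) ≈ -10843.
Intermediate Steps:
Function('t')(V) = Add(-540, Mul(-30, V)) (Function('t')(V) = Mul(-30, Add(18, V)) = Add(-540, Mul(-30, V)))
Mul(20, Function('t')(Function('f')(Mul(2, 6)))) = Mul(20, Add(-540, Mul(-30, Pow(Add(2, Mul(2, 6)), -1)))) = Mul(20, Add(-540, Mul(-30, Pow(Add(2, 12), -1)))) = Mul(20, Add(-540, Mul(-30, Pow(14, -1)))) = Mul(20, Add(-540, Mul(-30, Rational(1, 14)))) = Mul(20, Add(-540, Rational(-15, 7))) = Mul(20, Rational(-3795, 7)) = Rational(-75900, 7)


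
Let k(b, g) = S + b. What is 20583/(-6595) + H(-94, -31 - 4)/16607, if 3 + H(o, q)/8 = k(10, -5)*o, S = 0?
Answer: -391574561/109523165 ≈ -3.5753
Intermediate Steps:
k(b, g) = b (k(b, g) = 0 + b = b)
H(o, q) = -24 + 80*o (H(o, q) = -24 + 8*(10*o) = -24 + 80*o)
20583/(-6595) + H(-94, -31 - 4)/16607 = 20583/(-6595) + (-24 + 80*(-94))/16607 = 20583*(-1/6595) + (-24 - 7520)*(1/16607) = -20583/6595 - 7544*1/16607 = -20583/6595 - 7544/16607 = -391574561/109523165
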